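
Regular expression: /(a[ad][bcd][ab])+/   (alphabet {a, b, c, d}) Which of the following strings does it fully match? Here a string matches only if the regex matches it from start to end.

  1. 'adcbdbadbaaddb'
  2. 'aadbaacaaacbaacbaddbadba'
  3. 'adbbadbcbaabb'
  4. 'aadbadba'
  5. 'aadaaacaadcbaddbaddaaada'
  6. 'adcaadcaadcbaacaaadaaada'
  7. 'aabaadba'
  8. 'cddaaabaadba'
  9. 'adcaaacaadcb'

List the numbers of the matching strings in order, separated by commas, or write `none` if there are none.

1 → no match
2 → match
3 → no match
4 → match
5 → match
6 → match
7 → match
8 → no match — must start with 'a'
9 → match

2, 4, 5, 6, 7, 9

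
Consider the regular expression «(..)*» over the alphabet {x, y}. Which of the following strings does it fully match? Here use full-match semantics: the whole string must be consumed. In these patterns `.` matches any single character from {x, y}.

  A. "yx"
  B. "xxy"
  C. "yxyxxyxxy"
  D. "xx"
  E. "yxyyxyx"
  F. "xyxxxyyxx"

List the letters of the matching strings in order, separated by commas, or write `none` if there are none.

A → match
B → no match
C → no match
D → match
E → no match
F → no match

A, D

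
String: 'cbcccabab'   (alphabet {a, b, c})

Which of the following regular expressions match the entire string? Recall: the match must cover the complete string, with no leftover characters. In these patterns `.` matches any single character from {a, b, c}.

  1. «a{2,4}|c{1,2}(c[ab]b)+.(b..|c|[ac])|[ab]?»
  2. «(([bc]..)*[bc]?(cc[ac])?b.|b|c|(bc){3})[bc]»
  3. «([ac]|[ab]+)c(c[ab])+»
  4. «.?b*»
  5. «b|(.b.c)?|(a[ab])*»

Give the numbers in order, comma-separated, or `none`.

1 → no match
2 → match
3 → no match
4 → no match
5 → no match

2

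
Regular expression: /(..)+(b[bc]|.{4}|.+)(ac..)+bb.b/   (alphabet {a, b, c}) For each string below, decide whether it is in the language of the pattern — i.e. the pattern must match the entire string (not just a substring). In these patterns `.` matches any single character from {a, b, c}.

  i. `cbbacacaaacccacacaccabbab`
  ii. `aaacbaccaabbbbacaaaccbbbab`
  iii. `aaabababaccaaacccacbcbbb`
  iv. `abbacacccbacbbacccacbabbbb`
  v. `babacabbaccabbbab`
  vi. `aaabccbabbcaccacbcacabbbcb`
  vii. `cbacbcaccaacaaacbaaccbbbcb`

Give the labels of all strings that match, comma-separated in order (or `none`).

i, ii, iv, vi, vii

i → match
ii → match
iii → no match
iv → match
v → no match
vi → match
vii → match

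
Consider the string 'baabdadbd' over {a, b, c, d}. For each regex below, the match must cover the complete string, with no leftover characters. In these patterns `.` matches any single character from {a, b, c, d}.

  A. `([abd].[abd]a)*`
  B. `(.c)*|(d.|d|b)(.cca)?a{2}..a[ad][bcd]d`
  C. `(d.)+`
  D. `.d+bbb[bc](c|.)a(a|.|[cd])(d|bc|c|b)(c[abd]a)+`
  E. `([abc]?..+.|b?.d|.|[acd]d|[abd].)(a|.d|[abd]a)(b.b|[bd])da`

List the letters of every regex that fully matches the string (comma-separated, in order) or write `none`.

B

A → no match
B → match
C → no match — must start with 'd'
D → no match — must end with 'a'
E → no match — must end with 'da'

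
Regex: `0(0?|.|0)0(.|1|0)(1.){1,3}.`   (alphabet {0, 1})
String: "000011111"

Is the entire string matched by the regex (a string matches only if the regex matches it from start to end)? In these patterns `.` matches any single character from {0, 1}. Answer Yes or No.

Yes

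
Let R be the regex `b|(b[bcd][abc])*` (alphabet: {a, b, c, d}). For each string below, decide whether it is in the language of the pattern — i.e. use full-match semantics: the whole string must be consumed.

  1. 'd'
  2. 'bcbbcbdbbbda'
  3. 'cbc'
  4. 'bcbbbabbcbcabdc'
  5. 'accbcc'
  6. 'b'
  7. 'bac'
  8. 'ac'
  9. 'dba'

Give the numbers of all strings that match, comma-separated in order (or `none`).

4, 6

1. 'd' → no match
2. 'bcbbcbdbbbda' → no match
3. 'cbc' → no match
4 → match
5. 'accbcc' → no match
6. 'b' → match
7. 'bac' → no match
8. 'ac' → no match
9. 'dba' → no match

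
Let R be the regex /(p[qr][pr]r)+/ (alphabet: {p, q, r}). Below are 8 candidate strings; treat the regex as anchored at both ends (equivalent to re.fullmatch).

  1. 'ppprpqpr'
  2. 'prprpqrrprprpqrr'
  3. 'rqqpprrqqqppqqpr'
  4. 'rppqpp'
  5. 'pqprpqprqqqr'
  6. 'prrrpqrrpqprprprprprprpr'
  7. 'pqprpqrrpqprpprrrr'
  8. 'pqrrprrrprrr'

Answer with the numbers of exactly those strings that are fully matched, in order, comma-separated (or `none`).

1 → no match
2 → match
3 → no match — must start with 'p'
4 → no match — must start with 'p'
5 → no match
6 → match
7 → no match
8 → match

2, 6, 8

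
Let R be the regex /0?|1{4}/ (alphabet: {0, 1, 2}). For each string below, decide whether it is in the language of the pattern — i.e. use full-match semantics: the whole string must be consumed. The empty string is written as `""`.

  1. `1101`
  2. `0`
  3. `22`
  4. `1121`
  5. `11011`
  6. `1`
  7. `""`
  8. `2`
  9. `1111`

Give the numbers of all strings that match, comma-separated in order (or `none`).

2, 7, 9

1. `1101` → no match
2. `0` → match
3. `22` → no match
4. `1121` → no match
5. `11011` → no match
6. `1` → no match
7. `""` → match
8. `2` → no match
9. `1111` → match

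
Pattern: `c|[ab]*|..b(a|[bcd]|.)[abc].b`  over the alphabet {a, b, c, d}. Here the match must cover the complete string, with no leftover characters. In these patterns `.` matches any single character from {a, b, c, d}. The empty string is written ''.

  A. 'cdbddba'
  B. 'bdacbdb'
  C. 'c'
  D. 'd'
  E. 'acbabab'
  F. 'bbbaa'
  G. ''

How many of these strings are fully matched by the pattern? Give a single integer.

A. 'cdbddba' → no match
B. 'bdacbdb' → no match
C. 'c' → match
D. 'd' → no match
E. 'acbabab' → match
F. 'bbbaa' → match
G. '' → match
Total matched: 4

4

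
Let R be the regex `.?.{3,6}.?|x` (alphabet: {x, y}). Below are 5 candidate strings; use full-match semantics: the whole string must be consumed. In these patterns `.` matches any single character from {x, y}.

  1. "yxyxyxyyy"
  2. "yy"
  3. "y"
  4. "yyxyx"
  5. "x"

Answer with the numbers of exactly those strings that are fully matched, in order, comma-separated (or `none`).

1 → no match
2 → no match
3 → no match
4 → match
5 → match

4, 5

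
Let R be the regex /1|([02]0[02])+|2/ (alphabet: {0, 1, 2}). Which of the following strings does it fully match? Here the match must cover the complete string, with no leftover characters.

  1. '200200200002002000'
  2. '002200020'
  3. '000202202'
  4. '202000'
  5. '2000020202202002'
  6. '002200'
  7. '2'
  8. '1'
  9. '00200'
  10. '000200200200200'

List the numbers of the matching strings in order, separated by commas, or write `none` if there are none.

1, 3, 4, 6, 7, 8, 10

1 → match
2 → no match
3 → match
4 → match
5 → no match
6 → match
7 → match
8 → match
9 → no match
10 → match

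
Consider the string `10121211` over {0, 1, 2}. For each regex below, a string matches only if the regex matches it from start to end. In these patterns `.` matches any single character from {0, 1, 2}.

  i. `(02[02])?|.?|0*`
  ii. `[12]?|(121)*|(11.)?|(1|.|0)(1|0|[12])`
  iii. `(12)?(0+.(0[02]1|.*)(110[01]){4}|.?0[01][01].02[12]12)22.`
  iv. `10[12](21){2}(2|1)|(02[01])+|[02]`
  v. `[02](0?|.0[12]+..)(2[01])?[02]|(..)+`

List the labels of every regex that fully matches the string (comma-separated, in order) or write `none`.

i → no match
ii → no match
iii → no match
iv → match
v → match

iv, v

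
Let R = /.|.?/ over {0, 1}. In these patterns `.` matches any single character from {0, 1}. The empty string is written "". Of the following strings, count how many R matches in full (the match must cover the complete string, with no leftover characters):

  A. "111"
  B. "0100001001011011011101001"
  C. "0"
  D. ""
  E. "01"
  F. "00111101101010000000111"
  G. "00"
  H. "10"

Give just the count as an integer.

A → no match
B → no match
C → match
D → match
E → no match
F → no match
G → no match
H → no match
Total matched: 2

2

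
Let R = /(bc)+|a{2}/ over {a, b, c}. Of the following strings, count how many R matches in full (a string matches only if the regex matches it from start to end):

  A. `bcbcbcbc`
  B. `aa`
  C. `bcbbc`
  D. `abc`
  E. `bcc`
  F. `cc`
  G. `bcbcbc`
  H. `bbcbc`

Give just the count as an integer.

A → match
B → match
C → no match
D → no match
E → no match
F → no match
G → match
H → no match
Total matched: 3

3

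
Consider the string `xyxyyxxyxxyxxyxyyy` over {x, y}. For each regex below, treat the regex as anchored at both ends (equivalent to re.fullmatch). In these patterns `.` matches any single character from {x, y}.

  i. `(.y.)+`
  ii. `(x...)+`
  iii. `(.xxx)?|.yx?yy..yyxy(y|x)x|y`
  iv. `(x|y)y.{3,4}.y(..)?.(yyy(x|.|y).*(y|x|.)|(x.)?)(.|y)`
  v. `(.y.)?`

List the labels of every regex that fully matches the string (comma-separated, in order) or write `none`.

i

i → match
ii → no match
iii → no match
iv → no match
v → no match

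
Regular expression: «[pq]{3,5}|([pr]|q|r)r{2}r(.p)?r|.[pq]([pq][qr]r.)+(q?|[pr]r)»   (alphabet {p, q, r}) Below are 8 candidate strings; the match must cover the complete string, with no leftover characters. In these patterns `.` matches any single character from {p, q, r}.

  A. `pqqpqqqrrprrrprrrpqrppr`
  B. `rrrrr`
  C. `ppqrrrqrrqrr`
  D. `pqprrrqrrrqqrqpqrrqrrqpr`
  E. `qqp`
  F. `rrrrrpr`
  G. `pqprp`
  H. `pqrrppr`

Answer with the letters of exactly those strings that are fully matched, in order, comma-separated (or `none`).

B, C, D, E, F

A → no match
B → match
C → match
D → match
E → match
F → match
G → no match
H → no match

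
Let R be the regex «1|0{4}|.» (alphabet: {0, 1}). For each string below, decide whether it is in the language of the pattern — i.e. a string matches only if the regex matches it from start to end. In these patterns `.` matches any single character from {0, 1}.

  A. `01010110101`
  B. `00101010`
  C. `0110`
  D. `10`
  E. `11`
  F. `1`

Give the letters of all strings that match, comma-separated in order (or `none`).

F

A → no match
B → no match
C → no match
D → no match
E → no match
F → match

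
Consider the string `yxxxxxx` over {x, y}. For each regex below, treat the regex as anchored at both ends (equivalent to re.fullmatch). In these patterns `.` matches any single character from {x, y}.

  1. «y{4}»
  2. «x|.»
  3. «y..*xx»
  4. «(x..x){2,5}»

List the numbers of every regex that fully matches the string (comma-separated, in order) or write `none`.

1 → no match — must end with `y`
2 → no match
3 → match
4 → no match — must start with `x`

3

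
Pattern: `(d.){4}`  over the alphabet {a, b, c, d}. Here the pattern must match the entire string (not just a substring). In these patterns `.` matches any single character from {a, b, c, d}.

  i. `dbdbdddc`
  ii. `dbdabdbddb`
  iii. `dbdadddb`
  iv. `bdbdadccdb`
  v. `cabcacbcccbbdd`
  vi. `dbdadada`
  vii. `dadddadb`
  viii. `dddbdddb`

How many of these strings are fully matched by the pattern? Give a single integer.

i. `dbdbdddc` → match
ii. `dbdabdbddb` → no match
iii. `dbdadddb` → match
iv. `bdbdadccdb` → no match — must start with `d`
v → no match — must start with `d`
vi. `dbdadada` → match
vii. `dadddadb` → match
viii. `dddbdddb` → match
Total matched: 5

5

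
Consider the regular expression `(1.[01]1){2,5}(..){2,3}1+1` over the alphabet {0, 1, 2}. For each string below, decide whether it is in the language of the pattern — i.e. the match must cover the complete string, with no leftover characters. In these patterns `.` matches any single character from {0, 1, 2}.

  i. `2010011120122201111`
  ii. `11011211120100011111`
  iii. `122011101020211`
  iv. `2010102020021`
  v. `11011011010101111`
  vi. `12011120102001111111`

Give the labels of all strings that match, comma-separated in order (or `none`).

ii, v

i → no match — must start with `1`
ii → match
iii → no match
iv → no match — must start with `1`
v → match
vi → no match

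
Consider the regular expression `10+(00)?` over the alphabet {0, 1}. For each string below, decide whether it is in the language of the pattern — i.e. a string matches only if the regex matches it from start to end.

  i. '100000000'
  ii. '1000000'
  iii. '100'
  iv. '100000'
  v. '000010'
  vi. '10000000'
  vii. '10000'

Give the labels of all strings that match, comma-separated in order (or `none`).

i, ii, iii, iv, vi, vii

i → match
ii → match
iii → match
iv → match
v → no match — must start with '10'
vi → match
vii → match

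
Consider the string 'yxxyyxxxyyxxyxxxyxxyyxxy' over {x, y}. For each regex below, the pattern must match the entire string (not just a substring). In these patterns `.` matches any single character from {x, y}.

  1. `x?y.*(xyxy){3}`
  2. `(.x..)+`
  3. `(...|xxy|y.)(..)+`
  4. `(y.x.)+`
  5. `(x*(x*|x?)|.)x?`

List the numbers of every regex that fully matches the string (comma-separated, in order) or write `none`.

1 → no match — must end with 'xyxy'
2 → no match
3 → match
4 → match
5 → no match

3, 4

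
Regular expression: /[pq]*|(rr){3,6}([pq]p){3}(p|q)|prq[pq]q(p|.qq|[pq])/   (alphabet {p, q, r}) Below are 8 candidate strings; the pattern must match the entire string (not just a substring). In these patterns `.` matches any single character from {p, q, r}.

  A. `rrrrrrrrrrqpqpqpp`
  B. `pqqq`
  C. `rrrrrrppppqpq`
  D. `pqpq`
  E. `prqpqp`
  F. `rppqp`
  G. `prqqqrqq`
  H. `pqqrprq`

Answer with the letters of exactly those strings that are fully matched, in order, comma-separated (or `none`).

A → match
B → match
C → match
D → match
E → match
F → no match
G → match
H → no match

A, B, C, D, E, G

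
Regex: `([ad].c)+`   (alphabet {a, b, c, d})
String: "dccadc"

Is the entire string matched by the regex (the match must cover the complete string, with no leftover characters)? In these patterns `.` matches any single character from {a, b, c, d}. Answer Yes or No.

Yes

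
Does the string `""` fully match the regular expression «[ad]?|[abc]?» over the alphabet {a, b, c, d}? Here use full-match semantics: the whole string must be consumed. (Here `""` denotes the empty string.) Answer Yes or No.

Yes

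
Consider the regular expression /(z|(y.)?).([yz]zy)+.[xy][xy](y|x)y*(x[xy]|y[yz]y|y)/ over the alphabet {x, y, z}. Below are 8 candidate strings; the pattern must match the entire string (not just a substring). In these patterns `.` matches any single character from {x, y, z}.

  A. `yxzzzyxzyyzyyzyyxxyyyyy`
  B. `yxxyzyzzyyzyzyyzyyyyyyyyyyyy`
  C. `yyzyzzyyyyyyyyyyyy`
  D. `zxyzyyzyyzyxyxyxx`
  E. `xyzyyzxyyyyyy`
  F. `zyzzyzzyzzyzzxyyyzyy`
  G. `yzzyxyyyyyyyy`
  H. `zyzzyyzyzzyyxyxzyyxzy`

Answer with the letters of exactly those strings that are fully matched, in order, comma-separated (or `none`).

C, D, G

A → no match
B → no match
C → match
D → match
E → no match
F → no match
G → match
H → no match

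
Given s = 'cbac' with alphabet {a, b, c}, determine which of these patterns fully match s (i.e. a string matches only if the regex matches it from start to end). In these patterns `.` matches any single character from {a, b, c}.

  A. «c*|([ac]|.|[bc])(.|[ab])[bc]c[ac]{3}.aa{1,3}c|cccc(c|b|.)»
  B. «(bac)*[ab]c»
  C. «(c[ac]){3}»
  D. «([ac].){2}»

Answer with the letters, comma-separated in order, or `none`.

A → no match
B → no match
C → no match
D → match

D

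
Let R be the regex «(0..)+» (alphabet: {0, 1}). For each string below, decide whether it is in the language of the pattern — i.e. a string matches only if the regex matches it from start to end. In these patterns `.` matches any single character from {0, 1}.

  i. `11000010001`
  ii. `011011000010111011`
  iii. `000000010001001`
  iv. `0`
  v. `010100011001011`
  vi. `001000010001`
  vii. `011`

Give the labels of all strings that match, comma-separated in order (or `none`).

iii, vi, vii

i → no match — must start with `0`
ii → no match
iii → match
iv → no match
v → no match
vi → match
vii → match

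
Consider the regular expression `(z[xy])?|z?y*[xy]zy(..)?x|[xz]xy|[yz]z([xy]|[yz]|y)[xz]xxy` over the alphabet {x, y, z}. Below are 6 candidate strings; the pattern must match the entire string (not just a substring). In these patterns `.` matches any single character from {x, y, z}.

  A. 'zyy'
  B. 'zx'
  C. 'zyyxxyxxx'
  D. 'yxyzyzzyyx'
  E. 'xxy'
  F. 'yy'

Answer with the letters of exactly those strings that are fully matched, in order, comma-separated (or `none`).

A → no match
B → match
C → no match
D → no match
E → match
F → no match

B, E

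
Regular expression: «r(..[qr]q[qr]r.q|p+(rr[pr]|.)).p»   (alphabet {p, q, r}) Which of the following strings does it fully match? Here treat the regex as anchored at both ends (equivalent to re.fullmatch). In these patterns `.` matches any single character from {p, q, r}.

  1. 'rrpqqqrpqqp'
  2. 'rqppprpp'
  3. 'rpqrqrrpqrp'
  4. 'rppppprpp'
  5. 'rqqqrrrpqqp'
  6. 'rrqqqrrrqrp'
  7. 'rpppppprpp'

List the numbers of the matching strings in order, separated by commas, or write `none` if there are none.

1 → match
2 → no match
3 → match
4 → match
5 → no match
6 → match
7 → match

1, 3, 4, 6, 7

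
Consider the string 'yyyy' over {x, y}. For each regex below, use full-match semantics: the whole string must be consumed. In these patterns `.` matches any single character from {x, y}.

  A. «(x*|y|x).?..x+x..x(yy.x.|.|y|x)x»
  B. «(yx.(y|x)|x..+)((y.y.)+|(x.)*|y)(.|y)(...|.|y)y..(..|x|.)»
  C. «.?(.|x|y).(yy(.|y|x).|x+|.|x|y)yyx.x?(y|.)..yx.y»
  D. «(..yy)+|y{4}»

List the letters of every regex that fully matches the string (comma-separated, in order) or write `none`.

A → no match — must end with 'x'
B → no match
C → no match
D → match

D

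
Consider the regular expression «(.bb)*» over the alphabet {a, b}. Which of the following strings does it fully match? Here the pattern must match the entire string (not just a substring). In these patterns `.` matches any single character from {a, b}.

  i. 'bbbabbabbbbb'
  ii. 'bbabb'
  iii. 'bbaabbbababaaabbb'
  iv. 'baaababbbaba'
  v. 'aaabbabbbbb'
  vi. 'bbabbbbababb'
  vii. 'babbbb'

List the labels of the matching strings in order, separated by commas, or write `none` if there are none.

i → match
ii → no match
iii → no match
iv → no match
v → no match
vi → no match
vii → no match

i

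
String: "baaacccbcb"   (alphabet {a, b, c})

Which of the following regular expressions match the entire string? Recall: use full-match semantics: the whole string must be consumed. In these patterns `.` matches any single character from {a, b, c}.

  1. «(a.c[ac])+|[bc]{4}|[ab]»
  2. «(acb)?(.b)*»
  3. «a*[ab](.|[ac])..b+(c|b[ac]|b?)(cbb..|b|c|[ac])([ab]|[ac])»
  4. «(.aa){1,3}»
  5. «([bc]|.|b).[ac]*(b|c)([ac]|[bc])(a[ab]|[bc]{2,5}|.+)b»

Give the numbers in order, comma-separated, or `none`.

1 → no match
2 → no match
3 → no match
4 → no match — must end with "aa"
5 → match

5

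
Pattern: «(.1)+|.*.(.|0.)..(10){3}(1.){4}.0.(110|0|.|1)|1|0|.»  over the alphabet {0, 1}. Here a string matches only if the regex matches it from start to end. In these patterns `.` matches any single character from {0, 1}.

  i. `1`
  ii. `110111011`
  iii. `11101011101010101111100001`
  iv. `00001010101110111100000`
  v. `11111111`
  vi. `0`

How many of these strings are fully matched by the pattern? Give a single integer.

4

i. `1` → match
ii. `110111011` → no match
iii → match
iv → no match
v. `11111111` → match
vi. `0` → match
Total matched: 4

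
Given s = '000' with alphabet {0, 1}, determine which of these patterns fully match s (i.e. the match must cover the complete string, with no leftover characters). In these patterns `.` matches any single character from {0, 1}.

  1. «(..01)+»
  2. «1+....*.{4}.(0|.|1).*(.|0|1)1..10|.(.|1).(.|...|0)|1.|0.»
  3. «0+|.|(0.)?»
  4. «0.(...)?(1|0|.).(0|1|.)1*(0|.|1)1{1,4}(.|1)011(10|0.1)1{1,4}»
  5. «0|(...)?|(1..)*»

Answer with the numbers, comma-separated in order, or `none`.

3, 5

1 → no match — must end with '01'
2 → no match
3 → match
4 → no match — must end with '1'
5 → match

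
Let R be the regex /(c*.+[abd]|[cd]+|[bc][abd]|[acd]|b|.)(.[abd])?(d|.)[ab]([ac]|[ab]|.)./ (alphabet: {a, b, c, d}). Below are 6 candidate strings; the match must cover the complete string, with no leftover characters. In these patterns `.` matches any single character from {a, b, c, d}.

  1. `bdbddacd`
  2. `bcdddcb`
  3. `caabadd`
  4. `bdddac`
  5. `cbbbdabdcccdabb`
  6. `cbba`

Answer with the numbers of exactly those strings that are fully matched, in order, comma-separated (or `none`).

1 → match
2 → no match
3 → match
4 → no match
5 → no match
6 → no match

1, 3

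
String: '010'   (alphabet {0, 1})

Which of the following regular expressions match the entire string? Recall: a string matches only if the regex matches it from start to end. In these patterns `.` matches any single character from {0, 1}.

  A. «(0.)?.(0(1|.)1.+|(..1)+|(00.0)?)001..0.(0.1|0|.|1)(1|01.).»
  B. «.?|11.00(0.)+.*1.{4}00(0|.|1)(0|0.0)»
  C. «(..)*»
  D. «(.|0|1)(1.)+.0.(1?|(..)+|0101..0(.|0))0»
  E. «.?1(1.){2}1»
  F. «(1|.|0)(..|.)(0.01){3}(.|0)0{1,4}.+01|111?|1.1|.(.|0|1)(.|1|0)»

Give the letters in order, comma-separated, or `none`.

A → no match
B → no match
C → no match
D → no match
E → no match — must end with '1'
F → match

F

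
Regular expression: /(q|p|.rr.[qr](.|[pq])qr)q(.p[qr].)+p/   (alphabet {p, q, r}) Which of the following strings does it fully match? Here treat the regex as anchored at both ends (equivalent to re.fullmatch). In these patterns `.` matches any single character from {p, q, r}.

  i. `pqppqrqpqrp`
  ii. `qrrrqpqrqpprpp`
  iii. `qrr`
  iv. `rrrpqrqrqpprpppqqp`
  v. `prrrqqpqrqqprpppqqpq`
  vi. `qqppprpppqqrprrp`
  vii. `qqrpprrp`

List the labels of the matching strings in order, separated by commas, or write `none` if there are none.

i, ii, iv

i → match
ii → match
iii → no match — must end with `p`
iv → match
v → no match — must end with `p`
vi → no match
vii → no match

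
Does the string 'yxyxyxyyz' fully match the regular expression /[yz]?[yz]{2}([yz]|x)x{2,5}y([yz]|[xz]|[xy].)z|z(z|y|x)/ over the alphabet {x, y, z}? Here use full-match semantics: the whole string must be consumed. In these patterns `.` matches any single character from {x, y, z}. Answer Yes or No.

No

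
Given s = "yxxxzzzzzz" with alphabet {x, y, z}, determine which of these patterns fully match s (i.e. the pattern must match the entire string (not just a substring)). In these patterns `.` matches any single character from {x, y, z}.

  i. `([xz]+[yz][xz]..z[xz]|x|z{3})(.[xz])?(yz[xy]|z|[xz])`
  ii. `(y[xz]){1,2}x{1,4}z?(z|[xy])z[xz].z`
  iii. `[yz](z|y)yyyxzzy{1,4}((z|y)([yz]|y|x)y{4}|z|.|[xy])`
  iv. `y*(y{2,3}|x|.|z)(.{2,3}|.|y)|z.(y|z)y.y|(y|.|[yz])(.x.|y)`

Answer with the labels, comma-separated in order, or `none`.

i → no match
ii → match
iii → no match
iv → no match

ii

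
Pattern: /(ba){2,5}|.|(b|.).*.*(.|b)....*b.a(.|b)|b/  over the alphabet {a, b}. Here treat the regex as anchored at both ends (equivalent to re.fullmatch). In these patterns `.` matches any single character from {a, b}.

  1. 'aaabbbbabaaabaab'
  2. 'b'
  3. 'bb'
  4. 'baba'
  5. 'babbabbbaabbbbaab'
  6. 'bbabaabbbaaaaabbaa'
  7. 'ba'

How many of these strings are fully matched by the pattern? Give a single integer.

1 → match
2 → match
3 → no match
4 → match
5 → match
6 → match
7 → no match
Total matched: 5

5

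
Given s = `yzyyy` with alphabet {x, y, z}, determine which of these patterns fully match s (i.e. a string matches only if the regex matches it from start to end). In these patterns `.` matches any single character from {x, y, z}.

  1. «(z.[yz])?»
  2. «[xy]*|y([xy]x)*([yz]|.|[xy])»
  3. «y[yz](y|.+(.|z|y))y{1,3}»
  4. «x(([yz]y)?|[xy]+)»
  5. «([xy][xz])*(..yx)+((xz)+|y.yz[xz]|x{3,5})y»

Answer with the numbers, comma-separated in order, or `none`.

1 → no match
2 → no match
3 → match
4 → no match — must start with `x`
5 → no match

3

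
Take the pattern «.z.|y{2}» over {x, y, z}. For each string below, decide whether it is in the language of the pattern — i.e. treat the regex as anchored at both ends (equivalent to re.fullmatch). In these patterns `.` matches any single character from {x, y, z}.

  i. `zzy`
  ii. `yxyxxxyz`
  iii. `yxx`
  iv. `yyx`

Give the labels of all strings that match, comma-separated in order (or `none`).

i

i → match
ii → no match
iii → no match
iv → no match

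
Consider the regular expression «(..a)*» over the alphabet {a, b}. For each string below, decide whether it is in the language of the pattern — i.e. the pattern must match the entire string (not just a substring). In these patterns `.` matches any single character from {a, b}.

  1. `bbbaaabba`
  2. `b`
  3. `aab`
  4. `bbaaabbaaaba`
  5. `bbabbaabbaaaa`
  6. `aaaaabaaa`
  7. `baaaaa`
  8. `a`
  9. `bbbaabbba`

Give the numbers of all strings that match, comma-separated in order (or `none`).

1 → no match
2 → no match
3 → no match
4 → no match
5 → no match
6 → no match
7 → match
8 → no match
9 → no match

7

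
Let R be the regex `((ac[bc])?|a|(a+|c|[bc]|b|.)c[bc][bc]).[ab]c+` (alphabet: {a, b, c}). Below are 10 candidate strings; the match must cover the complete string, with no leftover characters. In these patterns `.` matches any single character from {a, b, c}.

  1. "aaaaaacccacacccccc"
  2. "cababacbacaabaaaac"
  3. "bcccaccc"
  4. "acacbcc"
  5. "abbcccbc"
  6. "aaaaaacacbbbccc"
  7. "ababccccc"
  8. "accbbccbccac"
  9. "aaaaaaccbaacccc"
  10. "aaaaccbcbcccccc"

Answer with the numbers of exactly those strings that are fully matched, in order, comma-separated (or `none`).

9, 10

1 → no match
2 → no match
3. "bcccaccc" → no match
4. "acacbcc" → no match
5. "abbcccbc" → no match
6 → no match
7. "ababccccc" → no match
8. "accbbccbccac" → no match
9 → match
10 → match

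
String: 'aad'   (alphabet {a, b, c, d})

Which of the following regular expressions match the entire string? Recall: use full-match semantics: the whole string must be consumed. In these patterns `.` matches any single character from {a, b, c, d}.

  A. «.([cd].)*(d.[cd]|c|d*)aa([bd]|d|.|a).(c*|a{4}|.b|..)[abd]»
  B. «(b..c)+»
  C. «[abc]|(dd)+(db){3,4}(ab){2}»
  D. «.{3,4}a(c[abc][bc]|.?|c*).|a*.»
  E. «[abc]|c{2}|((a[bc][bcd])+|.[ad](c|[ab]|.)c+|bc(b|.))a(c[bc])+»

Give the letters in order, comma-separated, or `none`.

D

A → no match
B → no match — must start with 'b'
C → no match
D → match
E → no match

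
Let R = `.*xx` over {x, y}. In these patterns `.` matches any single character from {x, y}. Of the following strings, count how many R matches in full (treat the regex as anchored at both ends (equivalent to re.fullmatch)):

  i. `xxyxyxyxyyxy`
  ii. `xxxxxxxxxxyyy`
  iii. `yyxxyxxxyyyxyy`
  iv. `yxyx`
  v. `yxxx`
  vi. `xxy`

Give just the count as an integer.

i → no match — must end with `xx`
ii → no match — must end with `xx`
iii → no match — must end with `xx`
iv → no match — must end with `xx`
v → match
vi → no match — must end with `xx`
Total matched: 1

1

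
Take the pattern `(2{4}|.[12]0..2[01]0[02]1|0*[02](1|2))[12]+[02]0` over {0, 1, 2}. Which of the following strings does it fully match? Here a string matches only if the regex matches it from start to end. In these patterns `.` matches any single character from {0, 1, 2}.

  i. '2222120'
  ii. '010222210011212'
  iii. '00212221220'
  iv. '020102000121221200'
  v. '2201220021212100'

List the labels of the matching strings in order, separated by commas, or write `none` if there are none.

i, iii, iv, v

i → match
ii → no match — must end with '0'
iii → match
iv → match
v → match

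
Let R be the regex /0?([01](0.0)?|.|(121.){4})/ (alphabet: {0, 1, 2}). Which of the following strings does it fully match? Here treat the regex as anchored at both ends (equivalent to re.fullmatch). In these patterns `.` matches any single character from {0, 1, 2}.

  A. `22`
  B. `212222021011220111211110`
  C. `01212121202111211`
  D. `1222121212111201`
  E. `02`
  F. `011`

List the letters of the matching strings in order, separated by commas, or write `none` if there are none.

A → no match
B → no match
C → no match
D → no match
E → match
F → no match

E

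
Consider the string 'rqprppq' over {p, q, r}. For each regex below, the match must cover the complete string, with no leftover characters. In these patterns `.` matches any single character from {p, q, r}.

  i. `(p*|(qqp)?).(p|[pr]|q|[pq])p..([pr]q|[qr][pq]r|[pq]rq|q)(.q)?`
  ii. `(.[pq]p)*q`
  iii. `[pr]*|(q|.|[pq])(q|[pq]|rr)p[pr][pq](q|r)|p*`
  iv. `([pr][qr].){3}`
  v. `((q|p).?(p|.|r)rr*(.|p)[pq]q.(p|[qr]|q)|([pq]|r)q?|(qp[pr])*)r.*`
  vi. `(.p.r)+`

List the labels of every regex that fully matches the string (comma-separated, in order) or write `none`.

i → match
ii → match
iii → no match
iv → no match
v → match
vi → no match — must end with 'r'

i, ii, v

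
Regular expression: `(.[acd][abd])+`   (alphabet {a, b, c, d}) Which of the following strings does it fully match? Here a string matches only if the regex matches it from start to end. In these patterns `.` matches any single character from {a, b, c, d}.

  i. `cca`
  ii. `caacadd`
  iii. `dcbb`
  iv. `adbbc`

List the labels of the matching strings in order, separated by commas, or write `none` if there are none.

i → match
ii → no match
iii → no match
iv → no match

i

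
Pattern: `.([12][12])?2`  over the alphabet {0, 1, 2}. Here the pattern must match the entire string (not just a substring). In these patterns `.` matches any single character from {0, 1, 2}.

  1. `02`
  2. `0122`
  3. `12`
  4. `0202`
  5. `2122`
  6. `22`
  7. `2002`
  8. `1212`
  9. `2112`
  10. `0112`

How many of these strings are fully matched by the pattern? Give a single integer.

8

1 → match
2 → match
3 → match
4 → no match
5 → match
6 → match
7 → no match
8 → match
9 → match
10 → match
Total matched: 8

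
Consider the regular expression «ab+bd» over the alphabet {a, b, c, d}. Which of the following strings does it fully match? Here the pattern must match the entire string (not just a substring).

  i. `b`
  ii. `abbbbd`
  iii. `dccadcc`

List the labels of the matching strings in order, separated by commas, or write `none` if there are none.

i → no match — must start with `ab`
ii → match
iii → no match — must start with `ab`

ii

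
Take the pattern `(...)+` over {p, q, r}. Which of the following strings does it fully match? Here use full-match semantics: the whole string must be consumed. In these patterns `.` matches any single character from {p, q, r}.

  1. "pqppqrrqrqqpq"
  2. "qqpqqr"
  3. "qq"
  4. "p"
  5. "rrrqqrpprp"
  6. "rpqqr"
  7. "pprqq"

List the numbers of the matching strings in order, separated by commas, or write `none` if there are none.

1 → no match
2 → match
3 → no match
4 → no match
5 → no match
6 → no match
7 → no match

2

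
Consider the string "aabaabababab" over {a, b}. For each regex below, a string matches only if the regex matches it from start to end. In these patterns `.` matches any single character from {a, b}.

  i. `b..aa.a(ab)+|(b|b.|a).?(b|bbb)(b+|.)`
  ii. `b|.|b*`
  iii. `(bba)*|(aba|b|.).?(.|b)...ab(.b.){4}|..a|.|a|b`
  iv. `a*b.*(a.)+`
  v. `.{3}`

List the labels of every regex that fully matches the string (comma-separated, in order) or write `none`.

i → no match
ii → no match
iii → no match
iv → match
v → no match

iv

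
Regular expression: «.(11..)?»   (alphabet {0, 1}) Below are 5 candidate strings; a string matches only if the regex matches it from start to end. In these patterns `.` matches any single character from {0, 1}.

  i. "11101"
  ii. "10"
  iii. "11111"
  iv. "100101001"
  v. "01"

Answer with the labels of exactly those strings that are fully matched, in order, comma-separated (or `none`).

i, iii

i. "11101" → match
ii. "10" → no match
iii. "11111" → match
iv. "100101001" → no match
v. "01" → no match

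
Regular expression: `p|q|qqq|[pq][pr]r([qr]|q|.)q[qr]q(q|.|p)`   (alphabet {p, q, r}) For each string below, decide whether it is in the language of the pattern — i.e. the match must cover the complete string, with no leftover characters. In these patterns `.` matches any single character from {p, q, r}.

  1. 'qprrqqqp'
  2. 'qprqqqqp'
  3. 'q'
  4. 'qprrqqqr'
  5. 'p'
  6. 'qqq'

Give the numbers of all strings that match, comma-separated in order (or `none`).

1, 2, 3, 4, 5, 6

1 → match
2 → match
3 → match
4 → match
5 → match
6 → match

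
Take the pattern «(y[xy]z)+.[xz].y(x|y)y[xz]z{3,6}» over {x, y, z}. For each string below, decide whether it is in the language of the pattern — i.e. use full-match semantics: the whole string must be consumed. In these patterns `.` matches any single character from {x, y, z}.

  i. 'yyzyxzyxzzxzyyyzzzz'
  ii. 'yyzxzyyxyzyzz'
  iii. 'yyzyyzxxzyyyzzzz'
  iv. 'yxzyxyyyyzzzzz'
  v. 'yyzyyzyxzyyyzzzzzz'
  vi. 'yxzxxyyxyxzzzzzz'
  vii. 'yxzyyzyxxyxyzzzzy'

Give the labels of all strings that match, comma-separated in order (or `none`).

i → match
ii → no match
iii → match
iv → match
v → match
vi → match
vii → no match — must end with 'z'

i, iii, iv, v, vi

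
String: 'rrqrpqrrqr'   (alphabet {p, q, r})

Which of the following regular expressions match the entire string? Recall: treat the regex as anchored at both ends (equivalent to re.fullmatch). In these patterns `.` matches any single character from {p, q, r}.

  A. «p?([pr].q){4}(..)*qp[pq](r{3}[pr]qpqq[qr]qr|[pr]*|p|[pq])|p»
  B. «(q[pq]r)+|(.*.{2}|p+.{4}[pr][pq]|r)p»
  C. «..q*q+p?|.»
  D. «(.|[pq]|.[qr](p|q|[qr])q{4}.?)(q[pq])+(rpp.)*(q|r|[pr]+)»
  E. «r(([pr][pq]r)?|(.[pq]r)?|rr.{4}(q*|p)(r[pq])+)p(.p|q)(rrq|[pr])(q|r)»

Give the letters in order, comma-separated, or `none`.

E

A → no match
B → no match
C → no match
D → no match
E → match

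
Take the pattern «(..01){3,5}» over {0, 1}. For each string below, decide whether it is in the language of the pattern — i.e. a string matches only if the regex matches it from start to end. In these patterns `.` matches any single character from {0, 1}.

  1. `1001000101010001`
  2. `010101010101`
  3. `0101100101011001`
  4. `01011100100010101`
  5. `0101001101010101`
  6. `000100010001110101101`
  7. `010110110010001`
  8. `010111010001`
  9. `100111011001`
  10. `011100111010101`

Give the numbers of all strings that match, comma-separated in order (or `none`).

1, 2, 3, 8, 9

1 → match
2 → match
3 → match
4 → no match
5 → no match
6 → no match
7 → no match
8 → match
9 → match
10 → no match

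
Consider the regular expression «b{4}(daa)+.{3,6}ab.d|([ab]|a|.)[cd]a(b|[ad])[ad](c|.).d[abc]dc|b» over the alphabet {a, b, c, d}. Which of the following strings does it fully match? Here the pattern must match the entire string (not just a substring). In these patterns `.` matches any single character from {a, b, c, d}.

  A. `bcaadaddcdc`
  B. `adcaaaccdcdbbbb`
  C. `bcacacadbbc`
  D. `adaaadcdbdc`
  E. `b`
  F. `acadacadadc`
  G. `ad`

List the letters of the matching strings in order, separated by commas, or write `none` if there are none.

A, D, E, F

A → match
B → no match
C → no match
D → match
E → match
F → match
G → no match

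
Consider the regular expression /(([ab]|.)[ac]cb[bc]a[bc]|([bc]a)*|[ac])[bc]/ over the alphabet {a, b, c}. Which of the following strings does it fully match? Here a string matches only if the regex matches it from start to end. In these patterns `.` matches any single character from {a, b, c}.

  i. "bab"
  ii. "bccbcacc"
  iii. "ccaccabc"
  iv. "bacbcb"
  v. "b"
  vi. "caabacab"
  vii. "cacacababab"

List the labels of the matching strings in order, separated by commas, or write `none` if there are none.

i, ii, v, vii

i → match
ii → match
iii → no match
iv → no match
v → match
vi → no match
vii → match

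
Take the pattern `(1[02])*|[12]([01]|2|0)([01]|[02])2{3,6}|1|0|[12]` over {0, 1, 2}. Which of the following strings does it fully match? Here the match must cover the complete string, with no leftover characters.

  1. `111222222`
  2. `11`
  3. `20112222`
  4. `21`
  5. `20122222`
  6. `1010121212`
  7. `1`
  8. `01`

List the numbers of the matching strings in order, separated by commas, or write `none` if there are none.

1. `111222222` → match
2. `11` → no match
3. `20112222` → no match
4. `21` → no match
5. `20122222` → match
6. `1010121212` → match
7. `1` → match
8. `01` → no match

1, 5, 6, 7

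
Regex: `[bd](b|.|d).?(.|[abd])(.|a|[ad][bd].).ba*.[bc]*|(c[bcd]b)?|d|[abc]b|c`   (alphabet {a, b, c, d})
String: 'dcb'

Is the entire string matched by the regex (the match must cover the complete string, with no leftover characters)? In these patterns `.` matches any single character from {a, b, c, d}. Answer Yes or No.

No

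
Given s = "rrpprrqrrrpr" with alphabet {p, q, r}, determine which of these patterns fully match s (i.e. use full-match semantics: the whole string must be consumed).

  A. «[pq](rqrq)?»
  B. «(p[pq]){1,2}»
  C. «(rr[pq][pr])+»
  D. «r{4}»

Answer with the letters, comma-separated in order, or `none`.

A → no match
B → no match — must start with "p"
C → match
D → no match

C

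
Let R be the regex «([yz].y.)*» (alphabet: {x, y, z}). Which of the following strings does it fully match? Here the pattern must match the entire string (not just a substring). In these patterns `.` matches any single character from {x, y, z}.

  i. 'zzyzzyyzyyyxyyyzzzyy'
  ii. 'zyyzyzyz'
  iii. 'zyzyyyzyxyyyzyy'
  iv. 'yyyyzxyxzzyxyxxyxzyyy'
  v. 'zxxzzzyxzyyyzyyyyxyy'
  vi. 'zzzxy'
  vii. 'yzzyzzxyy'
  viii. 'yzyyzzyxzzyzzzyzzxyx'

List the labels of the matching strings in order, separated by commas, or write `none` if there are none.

i → match
ii → match
iii → no match
iv → no match
v → no match
vi → no match
vii → no match
viii → match

i, ii, viii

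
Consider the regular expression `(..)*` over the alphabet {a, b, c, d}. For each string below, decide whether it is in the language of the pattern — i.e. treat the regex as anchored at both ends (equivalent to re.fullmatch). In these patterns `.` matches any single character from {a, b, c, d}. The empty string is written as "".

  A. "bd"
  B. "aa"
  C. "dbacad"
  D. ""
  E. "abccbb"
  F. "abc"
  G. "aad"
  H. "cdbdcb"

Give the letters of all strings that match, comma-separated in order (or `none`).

A → match
B → match
C → match
D → match
E → match
F → no match
G → no match
H → match

A, B, C, D, E, H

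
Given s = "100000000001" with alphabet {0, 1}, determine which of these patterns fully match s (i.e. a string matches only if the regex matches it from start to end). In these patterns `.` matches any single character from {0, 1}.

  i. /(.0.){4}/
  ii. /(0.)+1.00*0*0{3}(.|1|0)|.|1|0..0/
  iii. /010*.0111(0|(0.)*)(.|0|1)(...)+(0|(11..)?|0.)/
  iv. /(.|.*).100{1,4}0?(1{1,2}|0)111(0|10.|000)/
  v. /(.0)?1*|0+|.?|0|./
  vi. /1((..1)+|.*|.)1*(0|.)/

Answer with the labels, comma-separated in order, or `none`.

i → match
ii → no match
iii → no match — must start with "01"
iv → no match
v → no match
vi → match

i, vi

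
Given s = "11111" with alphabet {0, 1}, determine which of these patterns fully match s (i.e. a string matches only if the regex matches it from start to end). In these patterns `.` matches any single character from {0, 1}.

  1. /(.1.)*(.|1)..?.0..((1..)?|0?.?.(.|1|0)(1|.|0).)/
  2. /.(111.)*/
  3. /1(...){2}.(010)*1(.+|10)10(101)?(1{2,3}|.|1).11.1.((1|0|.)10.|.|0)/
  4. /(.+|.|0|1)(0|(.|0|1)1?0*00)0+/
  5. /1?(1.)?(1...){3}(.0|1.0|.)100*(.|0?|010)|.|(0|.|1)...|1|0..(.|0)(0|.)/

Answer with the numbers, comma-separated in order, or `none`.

1 → no match
2 → match
3 → no match
4 → no match — must end with "0"
5 → no match

2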